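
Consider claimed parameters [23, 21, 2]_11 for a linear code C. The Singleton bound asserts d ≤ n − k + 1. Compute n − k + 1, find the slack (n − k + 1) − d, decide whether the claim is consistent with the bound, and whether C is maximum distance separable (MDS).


Singleton RHS = n − k + 1 = 3, slack = 1, bound satisfied, not MDS.

Singleton bound: d ≤ n − k + 1.
Here n = 23, k = 21, so n − k + 1 = 3.
Given d = 2, check d ≤ 3: YES.
Slack = (n − k + 1) − d = 1.
The code is NOT MDS (slack = 1 > 0).
Description: the claimed parameters are [23, 21, 2]_11; such a code would be non-MDS.


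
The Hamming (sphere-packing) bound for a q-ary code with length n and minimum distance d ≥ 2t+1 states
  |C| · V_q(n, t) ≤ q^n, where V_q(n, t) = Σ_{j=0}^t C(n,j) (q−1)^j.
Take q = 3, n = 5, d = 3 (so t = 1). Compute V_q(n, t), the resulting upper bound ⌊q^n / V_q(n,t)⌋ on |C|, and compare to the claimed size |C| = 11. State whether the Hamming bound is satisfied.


V_q(n, t) = 11, q^n = 243, Hamming bound = 22, |C| = 11 ≤ bound (satisfied).

Step 1: Compute V_q(n, t) = Σ_{j=0}^1 C(n, j) (q−1)^j.
  j = 0: C(5,0)·(2)^0 = 1·1 = 1.
  j = 1: C(5,1)·(2)^1 = 5·2 = 10.
  V_q(n, t) = 1 + 10 = 11.
Step 2: q^n = 3^5 = 243.
Step 3: Hamming bound ⌊q^n / V_q(n,t)⌋ = ⌊243/11⌋ = 22.
Step 4: Compare |C| = 11 to 22: satisfied.
The claimed |C| lies below the Hamming bound.


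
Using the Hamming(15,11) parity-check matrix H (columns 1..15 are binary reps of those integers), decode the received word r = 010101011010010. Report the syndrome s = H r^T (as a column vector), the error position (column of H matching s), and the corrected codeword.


s = (0, 1, 0, 0)^T, error position = 4, corrected codeword c = 010001011010010

Compute s = H r^T mod 2 one row at a time:
  s_1 = 1 + 1 + 0 + 1 + 0 + 0 + 1 + 0 = 4 ≡ 0 (mod 2).
  s_2 = 1 + 0 + 1 + 0 + 0 + 0 + 1 + 0 = 3 ≡ 1 (mod 2).
  s_3 = 1 + 0 + 1 + 0 + 0 + 1 + 1 + 0 = 4 ≡ 0 (mod 2).
  s_4 = 0 + 0 + 0 + 0 + 1 + 1 + 0 + 0 = 2 ≡ 0 (mod 2).
s = (0, 1, 0, 0)^T — this equals column 4 of H (binary 0100), so error is at position 4.
Correct: flip bit 4 of r = 010101011010010 to get c = 010001011010010.


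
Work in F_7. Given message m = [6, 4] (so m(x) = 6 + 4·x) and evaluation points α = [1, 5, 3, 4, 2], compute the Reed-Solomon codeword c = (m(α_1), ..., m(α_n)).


c = [3, 5, 4, 1, 0]

Message polynomial: m(x) = 6 + 4·x (mod 7).
For each evaluation point α_i, compute m(α_i) mod 7:
  α_1 = 1: Horner steps 4 → 3, so m(1) = 3.
  α_2 = 5: Horner steps 4 → 5, so m(5) = 5.
  α_3 = 3: Horner steps 4 → 4, so m(3) = 4.
  α_4 = 4: Horner steps 4 → 1, so m(4) = 1.
  α_5 = 2: Horner steps 4 → 0, so m(2) = 0.
Codeword c = [3, 5, 4, 1, 0] ∈ F_7^5.


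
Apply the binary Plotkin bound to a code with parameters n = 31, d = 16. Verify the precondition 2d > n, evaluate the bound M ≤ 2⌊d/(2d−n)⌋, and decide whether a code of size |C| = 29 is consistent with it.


Plotkin bound M ≤ 32; given |C| = 29 ≤ bound (satisfied).

Check applicability: 2d = 32, n = 31.
2d − n = 1 > 0, so Plotkin applies.
Compute d/(2d−n) = 16/1 ≈ 16.0000.
⌊d/(2d−n)⌋ = 16.
Plotkin bound: M ≤ 2·16 = 32.
Given |C| = 29, check: satisfied.
This |C| is below the Plotkin bound.


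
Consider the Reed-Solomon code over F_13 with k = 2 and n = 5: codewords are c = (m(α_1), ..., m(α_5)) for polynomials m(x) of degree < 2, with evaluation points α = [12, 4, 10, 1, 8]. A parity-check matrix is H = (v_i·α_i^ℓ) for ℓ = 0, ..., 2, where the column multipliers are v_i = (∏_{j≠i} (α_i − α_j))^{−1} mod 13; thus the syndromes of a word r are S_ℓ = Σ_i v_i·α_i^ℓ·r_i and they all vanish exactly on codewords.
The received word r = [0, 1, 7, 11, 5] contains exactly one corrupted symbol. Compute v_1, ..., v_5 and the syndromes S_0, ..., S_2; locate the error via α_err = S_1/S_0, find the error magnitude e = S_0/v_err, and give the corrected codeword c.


S = (2, 11, 2), error at position 1, error magnitude e = 4, c = [9, 1, 7, 11, 5].

Step 1: column multipliers v_i = (∏_{j≠i}(α_i − α_j))^{−1} mod 13.
  i = 1 (α = 12): (12−4)(12−10)(12−1)(12−8) = 8·2·11·4 = 704 ≡ 2, so v_1 = 2^{−1} = 7 (mod 13).
  i = 2 (α = 4): (4−12)(4−10)(4−1)(4−8) = (−8)·(−6)·3·(−4) = −576 ≡ 9, so v_2 = 9^{−1} = 3 (mod 13).
  i = 3 (α = 10): (10−12)(10−4)(10−1)(10−8) = (−2)·6·9·2 = −216 ≡ 5, so v_3 = 5^{−1} = 8 (mod 13).
  i = 4 (α = 1): (1−12)(1−4)(1−10)(1−8) = (−11)·(−3)·(−9)·(−7) = 2079 ≡ 12, so v_4 = 12^{−1} = 12 (mod 13).
  i = 5 (α = 8): (8−12)(8−4)(8−10)(8−1) = (−4)·4·(−2)·7 = 224 ≡ 3, so v_5 = 3^{−1} = 9 (mod 13).
  v = [7, 3, 8, 12, 9].
Step 2: syndromes of r = [0, 1, 7, 11, 5] (all sums mod 13).
  S_0 = Σ v_i r_i = 7·0 + 3·1 + 8·7 + 12·11 + 9·5 = 236 ≡ 2.
  S_1 = Σ v_i α_i r_i = 7·12·0 + 3·4·1 + 8·10·7 + 12·1·11 + 9·8·5 = 1064 ≡ 11.
  α_i^2 mod 13 = [1, 3, 9, 1, 12].
  S_2 = Σ v_i α_i^2 r_i = 7·1·0 + 3·3·1 + 8·9·7 + 12·1·11 + 9·12·5 = 1185 ≡ 2.
  S = (2, 11, 2) ≠ 0, so r is not a codeword (an error is present).
Step 3: locate the error. For a single error e at position i, S_ℓ = v_i·e·α_i^ℓ, so α_err = S_1/S_0.
  S_0^{−1} = 2^{−1} = 7 (mod 13), so α_err = 11·7 = 77 ≡ 12 = α_1. Error position i = 1.
  Consistency check: S_2/S_1 = 2·6 = 12 ≡ 12 = α_err ✓ (single-error assumption holds).
Step 4: error magnitude e = S_0/v_1 = S_0·∏_{j≠1}(α_1 − α_j) = 2·2 = 4 ≡ 4 (mod 13).
Step 5: correct position 1: c_1 = r_1 − e = 0 − 4 ≡ 9 (mod 13). Hence c = [9, 1, 7, 11, 5].
  Check: interpolating c through the α_i gives m(x) = 10 + 1·x (degree < 2) with m(α_i) = c_i for every i, so c is indeed a codeword.


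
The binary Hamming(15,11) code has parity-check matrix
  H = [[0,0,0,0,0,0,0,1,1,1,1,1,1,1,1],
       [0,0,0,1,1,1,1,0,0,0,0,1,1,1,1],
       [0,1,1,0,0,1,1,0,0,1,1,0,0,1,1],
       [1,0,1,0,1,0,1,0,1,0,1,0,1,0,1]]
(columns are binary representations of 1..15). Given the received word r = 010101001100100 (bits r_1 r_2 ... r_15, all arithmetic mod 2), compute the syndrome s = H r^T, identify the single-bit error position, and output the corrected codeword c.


s = (1, 1, 1, 0)^T, error position = 14, corrected codeword c = 010101001100110

Compute s = H r^T mod 2 one row at a time:
  s_1 = 0 + 1 + 1 + 0 + 0 + 1 + 0 + 0 = 3 ≡ 1 (mod 2).
  s_2 = 1 + 0 + 1 + 0 + 0 + 1 + 0 + 0 = 3 ≡ 1 (mod 2).
  s_3 = 1 + 0 + 1 + 0 + 1 + 0 + 0 + 0 = 3 ≡ 1 (mod 2).
  s_4 = 0 + 0 + 0 + 0 + 1 + 0 + 1 + 0 = 2 ≡ 0 (mod 2).
s = (1, 1, 1, 0)^T — this equals column 14 of H (binary 1110), so error is at position 14.
Correct: flip bit 14 of r = 010101001100100 to get c = 010101001100110.


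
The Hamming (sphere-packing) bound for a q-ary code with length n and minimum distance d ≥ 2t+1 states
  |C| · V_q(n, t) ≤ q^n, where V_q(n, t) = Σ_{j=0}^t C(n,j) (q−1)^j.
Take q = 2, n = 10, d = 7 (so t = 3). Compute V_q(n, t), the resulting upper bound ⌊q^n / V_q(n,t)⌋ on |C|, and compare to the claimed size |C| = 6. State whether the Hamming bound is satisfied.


V_q(n, t) = 176, q^n = 1024, Hamming bound = 5, |C| = 6 > bound (violated).

Step 1: Compute V_q(n, t) = Σ_{j=0}^3 C(n, j) (q−1)^j.
  j = 0: C(10,0)·(1)^0 = 1·1 = 1.
  j = 1: C(10,1)·(1)^1 = 10·1 = 10.
  j = 2: C(10,2)·(1)^2 = 45·1 = 45.
  j = 3: C(10,3)·(1)^3 = 120·1 = 120.
  V_q(n, t) = 1 + 10 + 45 + 120 = 176.
Step 2: q^n = 2^10 = 1024.
Step 3: Hamming bound ⌊q^n / V_q(n,t)⌋ = ⌊1024/176⌋ = 5.
Step 4: Compare |C| = 6 to 5: violated.
The claimed |C| lies above the Hamming bound, so no 2-ary code of length 10 with d ≥ 7 can have 6 codewords.


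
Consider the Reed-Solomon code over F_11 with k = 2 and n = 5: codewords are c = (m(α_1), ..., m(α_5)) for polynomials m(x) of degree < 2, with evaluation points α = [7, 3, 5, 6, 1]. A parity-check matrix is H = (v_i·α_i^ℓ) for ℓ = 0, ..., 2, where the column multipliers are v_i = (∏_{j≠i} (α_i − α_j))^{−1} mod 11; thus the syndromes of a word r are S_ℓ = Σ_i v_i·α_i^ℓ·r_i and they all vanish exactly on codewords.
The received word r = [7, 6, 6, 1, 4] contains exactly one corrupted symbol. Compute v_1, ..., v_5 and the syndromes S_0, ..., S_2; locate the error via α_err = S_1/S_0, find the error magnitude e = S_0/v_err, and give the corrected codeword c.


S = (8, 2, 6), error at position 2, error magnitude e = 1, c = [7, 5, 6, 1, 4].

Step 1: column multipliers v_i = (∏_{j≠i}(α_i − α_j))^{−1} mod 11.
  i = 1 (α = 7): (7−3)(7−5)(7−6)(7−1) = 4·2·1·6 = 48 ≡ 4, so v_1 = 4^{−1} = 3 (mod 11).
  i = 2 (α = 3): (3−7)(3−5)(3−6)(3−1) = (−4)·(−2)·(−3)·2 = −48 ≡ 7, so v_2 = 7^{−1} = 8 (mod 11).
  i = 3 (α = 5): (5−7)(5−3)(5−6)(5−1) = (−2)·2·(−1)·4 = 16 ≡ 5, so v_3 = 5^{−1} = 9 (mod 11).
  i = 4 (α = 6): (6−7)(6−3)(6−5)(6−1) = (−1)·3·1·5 = −15 ≡ 7, so v_4 = 7^{−1} = 8 (mod 11).
  i = 5 (α = 1): (1−7)(1−3)(1−5)(1−6) = (−6)·(−2)·(−4)·(−5) = 240 ≡ 9, so v_5 = 9^{−1} = 5 (mod 11).
  v = [3, 8, 9, 8, 5].
Step 2: syndromes of r = [7, 6, 6, 1, 4] (all sums mod 11).
  S_0 = Σ v_i r_i = 3·7 + 8·6 + 9·6 + 8·1 + 5·4 = 151 ≡ 8.
  S_1 = Σ v_i α_i r_i = 3·7·7 + 8·3·6 + 9·5·6 + 8·6·1 + 5·1·4 = 629 ≡ 2.
  α_i^2 mod 11 = [5, 9, 3, 3, 1].
  S_2 = Σ v_i α_i^2 r_i = 3·5·7 + 8·9·6 + 9·3·6 + 8·3·1 + 5·1·4 = 743 ≡ 6.
  S = (8, 2, 6) ≠ 0, so r is not a codeword (an error is present).
Step 3: locate the error. For a single error e at position i, S_ℓ = v_i·e·α_i^ℓ, so α_err = S_1/S_0.
  S_0^{−1} = 8^{−1} = 7 (mod 11), so α_err = 2·7 = 14 ≡ 3 = α_2. Error position i = 2.
  Consistency check: S_2/S_1 = 6·6 = 36 ≡ 3 = α_err ✓ (single-error assumption holds).
Step 4: error magnitude e = S_0/v_2 = S_0·∏_{j≠2}(α_2 − α_j) = 8·7 = 56 ≡ 1 (mod 11).
Step 5: correct position 2: c_2 = r_2 − e = 6 − 1 ≡ 5 (mod 11). Hence c = [7, 5, 6, 1, 4].
  Check: interpolating c through the α_i gives m(x) = 9 + 6·x (degree < 2) with m(α_i) = c_i for every i, so c is indeed a codeword.


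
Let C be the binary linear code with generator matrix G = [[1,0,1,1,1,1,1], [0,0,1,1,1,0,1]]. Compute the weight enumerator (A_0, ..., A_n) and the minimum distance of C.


Weight distribution: A_0 = 1, A_2 = 1, A_4 = 1, A_6 = 1. Minimum distance d = 2.

Enumerate all 2^2 = 4 messages m ∈ F_2^2.
For each, compute codeword c = mG in F_2^7, then tally its weight.
  m = 00 → c = 0000000, weight = 0.
  m = 10 → c = 1011111, weight = 6.
  m = 01 → c = 0011101, weight = 4.
  m = 11 → c = 1000010, weight = 2.
Tally weights:
  weight 0: 1 codewords.
  weight 2: 1 codewords.
  weight 4: 1 codewords.
  weight 6: 1 codewords.
Minimum distance d = smallest w > 0 with A_w > 0 = 2.
Sanity: Σ A_w = 4 = 2^2 = 4 ✓.


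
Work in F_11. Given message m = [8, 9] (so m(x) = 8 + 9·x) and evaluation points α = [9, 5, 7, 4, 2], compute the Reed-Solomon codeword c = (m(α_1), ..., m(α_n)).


c = [1, 9, 5, 0, 4]

Message polynomial: m(x) = 8 + 9·x (mod 11).
For each evaluation point α_i, compute m(α_i) mod 11:
  α_1 = 9: Horner steps 9 → 1, so m(9) = 1.
  α_2 = 5: Horner steps 9 → 9, so m(5) = 9.
  α_3 = 7: Horner steps 9 → 5, so m(7) = 5.
  α_4 = 4: Horner steps 9 → 0, so m(4) = 0.
  α_5 = 2: Horner steps 9 → 4, so m(2) = 4.
Codeword c = [1, 9, 5, 0, 4] ∈ F_11^5.


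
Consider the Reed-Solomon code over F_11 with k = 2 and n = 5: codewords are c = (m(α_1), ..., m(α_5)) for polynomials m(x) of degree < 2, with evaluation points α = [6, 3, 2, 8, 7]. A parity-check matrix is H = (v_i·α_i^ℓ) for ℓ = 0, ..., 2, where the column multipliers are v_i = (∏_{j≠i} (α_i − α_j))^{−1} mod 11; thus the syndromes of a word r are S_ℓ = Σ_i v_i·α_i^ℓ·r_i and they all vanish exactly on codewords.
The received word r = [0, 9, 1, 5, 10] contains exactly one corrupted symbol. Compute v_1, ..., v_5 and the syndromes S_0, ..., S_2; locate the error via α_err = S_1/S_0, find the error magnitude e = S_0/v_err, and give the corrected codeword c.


S = (1, 7, 5), error at position 5, error magnitude e = 2, c = [0, 9, 1, 5, 8].

Step 1: column multipliers v_i = (∏_{j≠i}(α_i − α_j))^{−1} mod 11.
  i = 1 (α = 6): (6−3)(6−2)(6−8)(6−7) = 3·4·(−2)·(−1) = 24 ≡ 2, so v_1 = 2^{−1} = 6 (mod 11).
  i = 2 (α = 3): (3−6)(3−2)(3−8)(3−7) = (−3)·1·(−5)·(−4) = −60 ≡ 6, so v_2 = 6^{−1} = 2 (mod 11).
  i = 3 (α = 2): (2−6)(2−3)(2−8)(2−7) = (−4)·(−1)·(−6)·(−5) = 120 ≡ 10, so v_3 = 10^{−1} = 10 (mod 11).
  i = 4 (α = 8): (8−6)(8−3)(8−2)(8−7) = 2·5·6·1 = 60 ≡ 5, so v_4 = 5^{−1} = 9 (mod 11).
  i = 5 (α = 7): (7−6)(7−3)(7−2)(7−8) = 1·4·5·(−1) = −20 ≡ 2, so v_5 = 2^{−1} = 6 (mod 11).
  v = [6, 2, 10, 9, 6].
Step 2: syndromes of r = [0, 9, 1, 5, 10] (all sums mod 11).
  S_0 = Σ v_i r_i = 6·0 + 2·9 + 10·1 + 9·5 + 6·10 = 133 ≡ 1.
  S_1 = Σ v_i α_i r_i = 6·6·0 + 2·3·9 + 10·2·1 + 9·8·5 + 6·7·10 = 854 ≡ 7.
  α_i^2 mod 11 = [3, 9, 4, 9, 5].
  S_2 = Σ v_i α_i^2 r_i = 6·3·0 + 2·9·9 + 10·4·1 + 9·9·5 + 6·5·10 = 907 ≡ 5.
  S = (1, 7, 5) ≠ 0, so r is not a codeword (an error is present).
Step 3: locate the error. For a single error e at position i, S_ℓ = v_i·e·α_i^ℓ, so α_err = S_1/S_0.
  S_0^{−1} = 1^{−1} = 1 (mod 11), so α_err = 7·1 = 7 ≡ 7 = α_5. Error position i = 5.
  Consistency check: S_2/S_1 = 5·8 = 40 ≡ 7 = α_err ✓ (single-error assumption holds).
Step 4: error magnitude e = S_0/v_5 = S_0·∏_{j≠5}(α_5 − α_j) = 1·2 = 2 ≡ 2 (mod 11).
Step 5: correct position 5: c_5 = r_5 − e = 10 − 2 ≡ 8 (mod 11). Hence c = [0, 9, 1, 5, 8].
  Check: interpolating c through the α_i gives m(x) = 7 + 8·x (degree < 2) with m(α_i) = c_i for every i, so c is indeed a codeword.


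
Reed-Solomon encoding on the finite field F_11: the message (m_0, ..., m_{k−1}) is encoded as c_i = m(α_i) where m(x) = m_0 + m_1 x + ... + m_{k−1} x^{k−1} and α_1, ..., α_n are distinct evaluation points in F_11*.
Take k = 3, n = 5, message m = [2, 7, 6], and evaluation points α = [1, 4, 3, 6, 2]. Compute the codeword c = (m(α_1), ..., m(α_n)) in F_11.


c = [4, 5, 0, 7, 7]

Message polynomial: m(x) = 2 + 7·x + 6·x^2 (mod 11).
For each evaluation point α_i, compute m(α_i) mod 11:
  α_1 = 1: Horner steps 6 → 2 → 4, so m(1) = 4.
  α_2 = 4: Horner steps 6 → 9 → 5, so m(4) = 5.
  α_3 = 3: Horner steps 6 → 3 → 0, so m(3) = 0.
  α_4 = 6: Horner steps 6 → 10 → 7, so m(6) = 7.
  α_5 = 2: Horner steps 6 → 8 → 7, so m(2) = 7.
Codeword c = [4, 5, 0, 7, 7] ∈ F_11^5.


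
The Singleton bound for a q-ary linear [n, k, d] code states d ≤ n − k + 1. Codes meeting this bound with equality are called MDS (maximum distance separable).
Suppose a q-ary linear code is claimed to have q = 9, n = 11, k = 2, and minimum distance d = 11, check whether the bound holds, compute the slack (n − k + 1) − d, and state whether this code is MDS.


Singleton RHS = n − k + 1 = 10, slack = -1, bound violated (no such code; not MDS).

Singleton bound: d ≤ n − k + 1.
Here n = 11, k = 2, so n − k + 1 = 10.
Given d = 11, check d ≤ 10: NO.
Slack = (n − k + 1) − d = -1.
The slack is negative: d = 11 exceeds n − k + 1 = 10 by 1, so the Singleton bound is violated and no linear [11, 2, 11]_9 code can exist. In particular it is not MDS (MDS requires d = n − k + 1 exactly).
Description: the claimed parameters are [11, 2, 11]_9; such a code would be impossible (violates the Singleton bound).


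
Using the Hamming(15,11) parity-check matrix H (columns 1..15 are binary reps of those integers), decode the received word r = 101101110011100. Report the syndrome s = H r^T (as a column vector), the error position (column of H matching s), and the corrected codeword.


s = (0, 1, 0, 1)^T, error position = 5, corrected codeword c = 101111110011100

Compute s = H r^T mod 2 one row at a time:
  s_1 = 1 + 0 + 0 + 1 + 1 + 1 + 0 + 0 = 4 ≡ 0 (mod 2).
  s_2 = 1 + 0 + 1 + 1 + 1 + 1 + 0 + 0 = 5 ≡ 1 (mod 2).
  s_3 = 0 + 1 + 1 + 1 + 0 + 1 + 0 + 0 = 4 ≡ 0 (mod 2).
  s_4 = 1 + 1 + 0 + 1 + 0 + 1 + 1 + 0 = 5 ≡ 1 (mod 2).
s = (0, 1, 0, 1)^T — this equals column 5 of H (binary 0101), so error is at position 5.
Correct: flip bit 5 of r = 101101110011100 to get c = 101111110011100.


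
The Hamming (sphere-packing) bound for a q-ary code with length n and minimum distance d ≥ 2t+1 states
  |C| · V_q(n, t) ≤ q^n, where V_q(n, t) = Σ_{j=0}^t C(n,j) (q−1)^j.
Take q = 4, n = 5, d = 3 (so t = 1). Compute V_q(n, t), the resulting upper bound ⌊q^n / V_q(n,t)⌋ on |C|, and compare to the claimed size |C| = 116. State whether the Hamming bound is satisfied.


V_q(n, t) = 16, q^n = 1024, Hamming bound = 64, |C| = 116 > bound (violated).

Step 1: Compute V_q(n, t) = Σ_{j=0}^1 C(n, j) (q−1)^j.
  j = 0: C(5,0)·(3)^0 = 1·1 = 1.
  j = 1: C(5,1)·(3)^1 = 5·3 = 15.
  V_q(n, t) = 1 + 15 = 16.
Step 2: q^n = 4^5 = 1024.
Step 3: Hamming bound ⌊q^n / V_q(n,t)⌋ = ⌊1024/16⌋ = 64.
Step 4: Compare |C| = 116 to 64: violated.
The claimed |C| lies above the Hamming bound, so no 4-ary code of length 5 with d ≥ 3 can have 116 codewords.


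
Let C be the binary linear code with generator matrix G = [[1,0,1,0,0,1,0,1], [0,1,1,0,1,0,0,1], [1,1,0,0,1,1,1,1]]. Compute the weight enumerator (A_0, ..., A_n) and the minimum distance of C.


Weight distribution: A_0 = 1, A_2 = 1, A_4 = 5, A_6 = 1. Minimum distance d = 2.

Enumerate all 2^3 = 8 messages m ∈ F_2^3.
For each, compute codeword c = mG in F_2^8, then tally its weight.
  m = 000 → c = 00000000, weight = 0.
  m = 100 → c = 10100101, weight = 4.
  m = 010 → c = 01101001, weight = 4.
  m = 110 → c = 11001100, weight = 4.
  m = 001 → c = 11001111, weight = 6.
  m = 101 → c = 01101010, weight = 4.
  m = 011 → c = 10100110, weight = 4.
  m = 111 → c = 00000011, weight = 2.
Tally weights:
  weight 0: 1 codewords.
  weight 2: 1 codewords.
  weight 4: 5 codewords.
  weight 6: 1 codewords.
Minimum distance d = smallest w > 0 with A_w > 0 = 2.
Sanity: Σ A_w = 8 = 2^3 = 8 ✓.


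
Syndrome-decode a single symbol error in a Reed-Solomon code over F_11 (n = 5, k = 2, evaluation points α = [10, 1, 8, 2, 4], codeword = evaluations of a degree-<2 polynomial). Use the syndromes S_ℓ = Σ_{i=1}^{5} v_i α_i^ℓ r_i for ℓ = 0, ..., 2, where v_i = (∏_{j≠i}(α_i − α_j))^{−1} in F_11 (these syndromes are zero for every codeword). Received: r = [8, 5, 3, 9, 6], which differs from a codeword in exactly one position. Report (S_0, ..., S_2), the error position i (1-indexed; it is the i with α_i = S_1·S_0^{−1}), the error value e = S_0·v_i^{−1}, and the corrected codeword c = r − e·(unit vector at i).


S = (5, 7, 1), error at position 3, error magnitude e = 3, c = [8, 5, 0, 9, 6].

Step 1: column multipliers v_i = (∏_{j≠i}(α_i − α_j))^{−1} mod 11.
  i = 1 (α = 10): (10−1)(10−8)(10−2)(10−4) = 9·2·8·6 = 864 ≡ 6, so v_1 = 6^{−1} = 2 (mod 11).
  i = 2 (α = 1): (1−10)(1−8)(1−2)(1−4) = (−9)·(−7)·(−1)·(−3) = 189 ≡ 2, so v_2 = 2^{−1} = 6 (mod 11).
  i = 3 (α = 8): (8−10)(8−1)(8−2)(8−4) = (−2)·7·6·4 = −336 ≡ 5, so v_3 = 5^{−1} = 9 (mod 11).
  i = 4 (α = 2): (2−10)(2−1)(2−8)(2−4) = (−8)·1·(−6)·(−2) = −96 ≡ 3, so v_4 = 3^{−1} = 4 (mod 11).
  i = 5 (α = 4): (4−10)(4−1)(4−8)(4−2) = (−6)·3·(−4)·2 = 144 ≡ 1, so v_5 = 1^{−1} = 1 (mod 11).
  v = [2, 6, 9, 4, 1].
Step 2: syndromes of r = [8, 5, 3, 9, 6] (all sums mod 11).
  S_0 = Σ v_i r_i = 2·8 + 6·5 + 9·3 + 4·9 + 1·6 = 115 ≡ 5.
  S_1 = Σ v_i α_i r_i = 2·10·8 + 6·1·5 + 9·8·3 + 4·2·9 + 1·4·6 = 502 ≡ 7.
  α_i^2 mod 11 = [1, 1, 9, 4, 5].
  S_2 = Σ v_i α_i^2 r_i = 2·1·8 + 6·1·5 + 9·9·3 + 4·4·9 + 1·5·6 = 463 ≡ 1.
  S = (5, 7, 1) ≠ 0, so r is not a codeword (an error is present).
Step 3: locate the error. For a single error e at position i, S_ℓ = v_i·e·α_i^ℓ, so α_err = S_1/S_0.
  S_0^{−1} = 5^{−1} = 9 (mod 11), so α_err = 7·9 = 63 ≡ 8 = α_3. Error position i = 3.
  Consistency check: S_2/S_1 = 1·8 = 8 ≡ 8 = α_err ✓ (single-error assumption holds).
Step 4: error magnitude e = S_0/v_3 = S_0·∏_{j≠3}(α_3 − α_j) = 5·5 = 25 ≡ 3 (mod 11).
Step 5: correct position 3: c_3 = r_3 − e = 3 − 3 ≡ 0 (mod 11). Hence c = [8, 5, 0, 9, 6].
  Check: interpolating c through the α_i gives m(x) = 1 + 4·x (degree < 2) with m(α_i) = c_i for every i, so c is indeed a codeword.


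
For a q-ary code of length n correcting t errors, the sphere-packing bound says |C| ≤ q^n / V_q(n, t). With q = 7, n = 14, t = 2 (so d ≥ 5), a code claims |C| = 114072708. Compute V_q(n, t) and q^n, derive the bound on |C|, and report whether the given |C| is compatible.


V_q(n, t) = 3361, q^n = 678223072849, Hamming bound = 201792047, |C| = 114072708 ≤ bound (satisfied).

Step 1: Compute V_q(n, t) = Σ_{j=0}^2 C(n, j) (q−1)^j.
  j = 0: C(14,0)·(6)^0 = 1·1 = 1.
  j = 1: C(14,1)·(6)^1 = 14·6 = 84.
  j = 2: C(14,2)·(6)^2 = 91·36 = 3276.
  V_q(n, t) = 1 + 84 + 3276 = 3361.
Step 2: q^n = 7^14 = 678223072849.
Step 3: Hamming bound ⌊q^n / V_q(n,t)⌋ = ⌊678223072849/3361⌋ = 201792047.
Step 4: Compare |C| = 114072708 to 201792047: satisfied.
The claimed |C| lies below the Hamming bound.


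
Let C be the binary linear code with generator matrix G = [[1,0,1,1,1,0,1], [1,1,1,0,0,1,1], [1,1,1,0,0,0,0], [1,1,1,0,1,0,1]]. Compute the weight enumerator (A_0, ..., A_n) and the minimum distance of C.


Weight distribution: A_0 = 1, A_2 = 4, A_3 = 2, A_4 = 3, A_5 = 6. Minimum distance d = 2.

Enumerate all 2^4 = 16 messages m ∈ F_2^4.
For each, compute codeword c = mG in F_2^7, then tally its weight.
  m = 0000 → c = 0000000, weight = 0.
  m = 1000 → c = 1011101, weight = 5.
  m = 0100 → c = 1110011, weight = 5.
  m = 1100 → c = 0101110, weight = 4.
  m = 0010 → c = 1110000, weight = 3.
  m = 1010 → c = 0101101, weight = 4.
  m = 0110 → c = 0000011, weight = 2.
  m = 1110 → c = 1011110, weight = 5.
  m = 0001 → c = 1110101, weight = 5.
  m = 1001 → c = 0101000, weight = 2.
  m = 0101 → c = 0000110, weight = 2.
  m = 1101 → c = 1011011, weight = 5.
  m = 0011 → c = 0000101, weight = 2.
  m = 1011 → c = 1011000, weight = 3.
  m = 0111 → c = 1110110, weight = 5.
  m = 1111 → c = 0101011, weight = 4.
Tally weights:
  weight 0: 1 codewords.
  weight 2: 4 codewords.
  weight 3: 2 codewords.
  weight 4: 3 codewords.
  weight 5: 6 codewords.
Minimum distance d = smallest w > 0 with A_w > 0 = 2.
Sanity: Σ A_w = 16 = 2^4 = 16 ✓.


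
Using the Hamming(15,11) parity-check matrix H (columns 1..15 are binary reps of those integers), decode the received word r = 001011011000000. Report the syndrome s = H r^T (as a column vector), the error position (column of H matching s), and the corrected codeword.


s = (0, 0, 0, 1)^T, error position = 1, corrected codeword c = 101011011000000

Compute s = H r^T mod 2 one row at a time:
  s_1 = 1 + 1 + 0 + 0 + 0 + 0 + 0 + 0 = 2 ≡ 0 (mod 2).
  s_2 = 0 + 1 + 1 + 0 + 0 + 0 + 0 + 0 = 2 ≡ 0 (mod 2).
  s_3 = 0 + 1 + 1 + 0 + 0 + 0 + 0 + 0 = 2 ≡ 0 (mod 2).
  s_4 = 0 + 1 + 1 + 0 + 1 + 0 + 0 + 0 = 3 ≡ 1 (mod 2).
s = (0, 0, 0, 1)^T — this equals column 1 of H (binary 0001), so error is at position 1.
Correct: flip bit 1 of r = 001011011000000 to get c = 101011011000000.


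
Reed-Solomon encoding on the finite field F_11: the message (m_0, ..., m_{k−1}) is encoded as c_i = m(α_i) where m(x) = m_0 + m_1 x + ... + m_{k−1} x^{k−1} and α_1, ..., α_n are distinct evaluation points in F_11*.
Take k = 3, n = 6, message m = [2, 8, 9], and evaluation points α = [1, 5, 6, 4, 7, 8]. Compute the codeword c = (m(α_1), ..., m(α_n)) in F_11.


c = [8, 3, 0, 2, 4, 4]

Message polynomial: m(x) = 2 + 8·x + 9·x^2 (mod 11).
For each evaluation point α_i, compute m(α_i) mod 11:
  α_1 = 1: Horner steps 9 → 6 → 8, so m(1) = 8.
  α_2 = 5: Horner steps 9 → 9 → 3, so m(5) = 3.
  α_3 = 6: Horner steps 9 → 7 → 0, so m(6) = 0.
  α_4 = 4: Horner steps 9 → 0 → 2, so m(4) = 2.
  α_5 = 7: Horner steps 9 → 5 → 4, so m(7) = 4.
  α_6 = 8: Horner steps 9 → 3 → 4, so m(8) = 4.
Codeword c = [8, 3, 0, 2, 4, 4] ∈ F_11^6.


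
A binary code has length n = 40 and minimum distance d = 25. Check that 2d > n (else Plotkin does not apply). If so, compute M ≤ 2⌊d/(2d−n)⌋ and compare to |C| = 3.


Plotkin bound M ≤ 4; given |C| = 3 ≤ bound (satisfied).

Check applicability: 2d = 50, n = 40.
2d − n = 10 > 0, so Plotkin applies.
Compute d/(2d−n) = 25/10 ≈ 2.5000.
⌊d/(2d−n)⌋ = 2.
Plotkin bound: M ≤ 2·2 = 4.
Given |C| = 3, check: satisfied.
This |C| is below the Plotkin bound.


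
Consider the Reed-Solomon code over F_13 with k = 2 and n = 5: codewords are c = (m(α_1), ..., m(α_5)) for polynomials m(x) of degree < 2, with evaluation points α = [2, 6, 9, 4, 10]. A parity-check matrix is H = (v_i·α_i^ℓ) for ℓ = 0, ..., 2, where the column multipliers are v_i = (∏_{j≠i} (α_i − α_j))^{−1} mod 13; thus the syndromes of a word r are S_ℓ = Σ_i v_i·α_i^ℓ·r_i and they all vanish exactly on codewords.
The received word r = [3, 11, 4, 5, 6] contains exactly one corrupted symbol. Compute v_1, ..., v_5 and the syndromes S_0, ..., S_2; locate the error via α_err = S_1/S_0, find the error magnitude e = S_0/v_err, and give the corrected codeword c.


S = (5, 7, 2), error at position 4, error magnitude e = 11, c = [3, 11, 4, 7, 6].

Step 1: column multipliers v_i = (∏_{j≠i}(α_i − α_j))^{−1} mod 13.
  i = 1 (α = 2): (2−6)(2−9)(2−4)(2−10) = (−4)·(−7)·(−2)·(−8) = 448 ≡ 6, so v_1 = 6^{−1} = 11 (mod 13).
  i = 2 (α = 6): (6−2)(6−9)(6−4)(6−10) = 4·(−3)·2·(−4) = 96 ≡ 5, so v_2 = 5^{−1} = 8 (mod 13).
  i = 3 (α = 9): (9−2)(9−6)(9−4)(9−10) = 7·3·5·(−1) = −105 ≡ 12, so v_3 = 12^{−1} = 12 (mod 13).
  i = 4 (α = 4): (4−2)(4−6)(4−9)(4−10) = 2·(−2)·(−5)·(−6) = −120 ≡ 10, so v_4 = 10^{−1} = 4 (mod 13).
  i = 5 (α = 10): (10−2)(10−6)(10−9)(10−4) = 8·4·1·6 = 192 ≡ 10, so v_5 = 10^{−1} = 4 (mod 13).
  v = [11, 8, 12, 4, 4].
Step 2: syndromes of r = [3, 11, 4, 5, 6] (all sums mod 13).
  S_0 = Σ v_i r_i = 11·3 + 8·11 + 12·4 + 4·5 + 4·6 = 213 ≡ 5.
  S_1 = Σ v_i α_i r_i = 11·2·3 + 8·6·11 + 12·9·4 + 4·4·5 + 4·10·6 = 1346 ≡ 7.
  α_i^2 mod 13 = [4, 10, 3, 3, 9].
  S_2 = Σ v_i α_i^2 r_i = 11·4·3 + 8·10·11 + 12·3·4 + 4·3·5 + 4·9·6 = 1432 ≡ 2.
  S = (5, 7, 2) ≠ 0, so r is not a codeword (an error is present).
Step 3: locate the error. For a single error e at position i, S_ℓ = v_i·e·α_i^ℓ, so α_err = S_1/S_0.
  S_0^{−1} = 5^{−1} = 8 (mod 13), so α_err = 7·8 = 56 ≡ 4 = α_4. Error position i = 4.
  Consistency check: S_2/S_1 = 2·2 = 4 ≡ 4 = α_err ✓ (single-error assumption holds).
Step 4: error magnitude e = S_0/v_4 = S_0·∏_{j≠4}(α_4 − α_j) = 5·10 = 50 ≡ 11 (mod 13).
Step 5: correct position 4: c_4 = r_4 − e = 5 − 11 ≡ 7 (mod 13). Hence c = [3, 11, 4, 7, 6].
  Check: interpolating c through the α_i gives m(x) = 12 + 2·x (degree < 2) with m(α_i) = c_i for every i, so c is indeed a codeword.


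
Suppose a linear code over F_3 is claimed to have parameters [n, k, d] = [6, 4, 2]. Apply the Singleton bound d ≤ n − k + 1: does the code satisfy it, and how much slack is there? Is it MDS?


Singleton RHS = n − k + 1 = 3, slack = 1, bound satisfied, not MDS.

Singleton bound: d ≤ n − k + 1.
Here n = 6, k = 4, so n − k + 1 = 3.
Given d = 2, check d ≤ 3: YES.
Slack = (n − k + 1) − d = 1.
The code is NOT MDS (slack = 1 > 0).
Description: the claimed parameters are [6, 4, 2]_3; such a code would be non-MDS.


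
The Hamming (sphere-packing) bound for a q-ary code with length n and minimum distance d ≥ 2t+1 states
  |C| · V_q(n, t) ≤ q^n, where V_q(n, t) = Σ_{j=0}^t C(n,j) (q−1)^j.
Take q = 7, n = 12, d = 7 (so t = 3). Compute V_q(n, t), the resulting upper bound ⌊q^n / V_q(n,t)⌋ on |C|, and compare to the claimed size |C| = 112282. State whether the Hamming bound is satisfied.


V_q(n, t) = 49969, q^n = 13841287201, Hamming bound = 276997, |C| = 112282 ≤ bound (satisfied).

Step 1: Compute V_q(n, t) = Σ_{j=0}^3 C(n, j) (q−1)^j.
  j = 0: C(12,0)·(6)^0 = 1·1 = 1.
  j = 1: C(12,1)·(6)^1 = 12·6 = 72.
  j = 2: C(12,2)·(6)^2 = 66·36 = 2376.
  j = 3: C(12,3)·(6)^3 = 220·216 = 47520.
  V_q(n, t) = 1 + 72 + 2376 + 47520 = 49969.
Step 2: q^n = 7^12 = 13841287201.
Step 3: Hamming bound ⌊q^n / V_q(n,t)⌋ = ⌊13841287201/49969⌋ = 276997.
Step 4: Compare |C| = 112282 to 276997: satisfied.
The claimed |C| lies below the Hamming bound.


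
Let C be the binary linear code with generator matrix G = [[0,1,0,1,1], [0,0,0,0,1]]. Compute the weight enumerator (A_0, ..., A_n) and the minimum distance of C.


Weight distribution: A_0 = 1, A_1 = 1, A_2 = 1, A_3 = 1. Minimum distance d = 1.

Enumerate all 2^2 = 4 messages m ∈ F_2^2.
For each, compute codeword c = mG in F_2^5, then tally its weight.
  m = 00 → c = 00000, weight = 0.
  m = 10 → c = 01011, weight = 3.
  m = 01 → c = 00001, weight = 1.
  m = 11 → c = 01010, weight = 2.
Tally weights:
  weight 0: 1 codewords.
  weight 1: 1 codewords.
  weight 2: 1 codewords.
  weight 3: 1 codewords.
Minimum distance d = smallest w > 0 with A_w > 0 = 1.
Sanity: Σ A_w = 4 = 2^2 = 4 ✓.


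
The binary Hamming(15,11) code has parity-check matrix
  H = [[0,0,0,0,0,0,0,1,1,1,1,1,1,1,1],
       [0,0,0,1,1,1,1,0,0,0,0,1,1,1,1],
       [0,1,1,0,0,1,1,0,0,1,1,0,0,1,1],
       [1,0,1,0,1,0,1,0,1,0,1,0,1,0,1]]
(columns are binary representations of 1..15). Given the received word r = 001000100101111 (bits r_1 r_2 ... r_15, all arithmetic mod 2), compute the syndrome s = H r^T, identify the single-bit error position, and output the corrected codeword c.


s = (1, 1, 1, 0)^T, error position = 14, corrected codeword c = 001000100101101

Compute s = H r^T mod 2 one row at a time:
  s_1 = 0 + 0 + 1 + 0 + 1 + 1 + 1 + 1 = 5 ≡ 1 (mod 2).
  s_2 = 0 + 0 + 0 + 1 + 1 + 1 + 1 + 1 = 5 ≡ 1 (mod 2).
  s_3 = 0 + 1 + 0 + 1 + 1 + 0 + 1 + 1 = 5 ≡ 1 (mod 2).
  s_4 = 0 + 1 + 0 + 1 + 0 + 0 + 1 + 1 = 4 ≡ 0 (mod 2).
s = (1, 1, 1, 0)^T — this equals column 14 of H (binary 1110), so error is at position 14.
Correct: flip bit 14 of r = 001000100101111 to get c = 001000100101101.


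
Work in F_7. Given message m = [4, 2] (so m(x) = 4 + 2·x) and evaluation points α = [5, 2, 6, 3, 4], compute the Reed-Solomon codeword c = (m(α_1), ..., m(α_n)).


c = [0, 1, 2, 3, 5]

Message polynomial: m(x) = 4 + 2·x (mod 7).
For each evaluation point α_i, compute m(α_i) mod 7:
  α_1 = 5: Horner steps 2 → 0, so m(5) = 0.
  α_2 = 2: Horner steps 2 → 1, so m(2) = 1.
  α_3 = 6: Horner steps 2 → 2, so m(6) = 2.
  α_4 = 3: Horner steps 2 → 3, so m(3) = 3.
  α_5 = 4: Horner steps 2 → 5, so m(4) = 5.
Codeword c = [0, 1, 2, 3, 5] ∈ F_7^5.


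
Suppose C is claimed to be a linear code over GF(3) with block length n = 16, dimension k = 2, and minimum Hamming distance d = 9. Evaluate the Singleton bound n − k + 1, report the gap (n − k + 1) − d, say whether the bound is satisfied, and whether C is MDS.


Singleton RHS = n − k + 1 = 15, slack = 6, bound satisfied, not MDS.

Singleton bound: d ≤ n − k + 1.
Here n = 16, k = 2, so n − k + 1 = 15.
Given d = 9, check d ≤ 15: YES.
Slack = (n − k + 1) − d = 6.
The code is NOT MDS (slack = 6 > 0).
Description: the claimed parameters are [16, 2, 9]_3; such a code would be non-MDS.


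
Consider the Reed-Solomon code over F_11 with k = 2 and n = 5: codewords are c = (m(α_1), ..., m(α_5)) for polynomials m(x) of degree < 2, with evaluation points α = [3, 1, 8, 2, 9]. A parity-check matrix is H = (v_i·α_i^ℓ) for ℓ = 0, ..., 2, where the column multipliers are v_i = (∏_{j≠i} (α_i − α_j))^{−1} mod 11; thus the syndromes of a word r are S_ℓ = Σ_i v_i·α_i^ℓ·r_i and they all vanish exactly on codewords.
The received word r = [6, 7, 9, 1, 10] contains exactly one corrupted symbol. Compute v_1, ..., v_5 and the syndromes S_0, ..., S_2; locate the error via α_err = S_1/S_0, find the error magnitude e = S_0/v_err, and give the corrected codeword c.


S = (3, 5, 1), error at position 5, error magnitude e = 7, c = [6, 7, 9, 1, 3].

Step 1: column multipliers v_i = (∏_{j≠i}(α_i − α_j))^{−1} mod 11.
  i = 1 (α = 3): (3−1)(3−8)(3−2)(3−9) = 2·(−5)·1·(−6) = 60 ≡ 5, so v_1 = 5^{−1} = 9 (mod 11).
  i = 2 (α = 1): (1−3)(1−8)(1−2)(1−9) = (−2)·(−7)·(−1)·(−8) = 112 ≡ 2, so v_2 = 2^{−1} = 6 (mod 11).
  i = 3 (α = 8): (8−3)(8−1)(8−2)(8−9) = 5·7·6·(−1) = −210 ≡ 10, so v_3 = 10^{−1} = 10 (mod 11).
  i = 4 (α = 2): (2−3)(2−1)(2−8)(2−9) = (−1)·1·(−6)·(−7) = −42 ≡ 2, so v_4 = 2^{−1} = 6 (mod 11).
  i = 5 (α = 9): (9−3)(9−1)(9−8)(9−2) = 6·8·1·7 = 336 ≡ 6, so v_5 = 6^{−1} = 2 (mod 11).
  v = [9, 6, 10, 6, 2].
Step 2: syndromes of r = [6, 7, 9, 1, 10] (all sums mod 11).
  S_0 = Σ v_i r_i = 9·6 + 6·7 + 10·9 + 6·1 + 2·10 = 212 ≡ 3.
  S_1 = Σ v_i α_i r_i = 9·3·6 + 6·1·7 + 10·8·9 + 6·2·1 + 2·9·10 = 1116 ≡ 5.
  α_i^2 mod 11 = [9, 1, 9, 4, 4].
  S_2 = Σ v_i α_i^2 r_i = 9·9·6 + 6·1·7 + 10·9·9 + 6·4·1 + 2·4·10 = 1442 ≡ 1.
  S = (3, 5, 1) ≠ 0, so r is not a codeword (an error is present).
Step 3: locate the error. For a single error e at position i, S_ℓ = v_i·e·α_i^ℓ, so α_err = S_1/S_0.
  S_0^{−1} = 3^{−1} = 4 (mod 11), so α_err = 5·4 = 20 ≡ 9 = α_5. Error position i = 5.
  Consistency check: S_2/S_1 = 1·9 = 9 ≡ 9 = α_err ✓ (single-error assumption holds).
Step 4: error magnitude e = S_0/v_5 = S_0·∏_{j≠5}(α_5 − α_j) = 3·6 = 18 ≡ 7 (mod 11).
Step 5: correct position 5: c_5 = r_5 − e = 10 − 7 ≡ 3 (mod 11). Hence c = [6, 7, 9, 1, 3].
  Check: interpolating c through the α_i gives m(x) = 2 + 5·x (degree < 2) with m(α_i) = c_i for every i, so c is indeed a codeword.


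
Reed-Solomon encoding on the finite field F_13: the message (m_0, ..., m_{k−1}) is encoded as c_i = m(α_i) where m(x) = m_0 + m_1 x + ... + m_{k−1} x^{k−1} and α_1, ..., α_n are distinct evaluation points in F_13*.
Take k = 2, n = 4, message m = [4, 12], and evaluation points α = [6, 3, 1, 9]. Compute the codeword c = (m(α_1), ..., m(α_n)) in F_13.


c = [11, 1, 3, 8]

Message polynomial: m(x) = 4 + 12·x (mod 13).
For each evaluation point α_i, compute m(α_i) mod 13:
  α_1 = 6: Horner steps 12 → 11, so m(6) = 11.
  α_2 = 3: Horner steps 12 → 1, so m(3) = 1.
  α_3 = 1: Horner steps 12 → 3, so m(1) = 3.
  α_4 = 9: Horner steps 12 → 8, so m(9) = 8.
Codeword c = [11, 1, 3, 8] ∈ F_13^4.


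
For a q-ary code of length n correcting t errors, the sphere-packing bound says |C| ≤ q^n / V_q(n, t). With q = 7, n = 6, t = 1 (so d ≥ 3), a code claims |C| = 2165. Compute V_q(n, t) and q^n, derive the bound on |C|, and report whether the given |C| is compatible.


V_q(n, t) = 37, q^n = 117649, Hamming bound = 3179, |C| = 2165 ≤ bound (satisfied).

Step 1: Compute V_q(n, t) = Σ_{j=0}^1 C(n, j) (q−1)^j.
  j = 0: C(6,0)·(6)^0 = 1·1 = 1.
  j = 1: C(6,1)·(6)^1 = 6·6 = 36.
  V_q(n, t) = 1 + 36 = 37.
Step 2: q^n = 7^6 = 117649.
Step 3: Hamming bound ⌊q^n / V_q(n,t)⌋ = ⌊117649/37⌋ = 3179.
Step 4: Compare |C| = 2165 to 3179: satisfied.
The claimed |C| lies below the Hamming bound.


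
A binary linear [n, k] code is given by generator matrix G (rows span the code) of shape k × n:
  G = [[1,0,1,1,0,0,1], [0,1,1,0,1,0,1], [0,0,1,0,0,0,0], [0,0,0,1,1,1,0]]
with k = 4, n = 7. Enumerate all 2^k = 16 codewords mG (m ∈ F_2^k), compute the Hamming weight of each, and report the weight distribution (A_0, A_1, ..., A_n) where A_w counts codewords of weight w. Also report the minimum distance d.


Weight distribution: A_0 = 1, A_1 = 1, A_3 = 4, A_4 = 7, A_5 = 3. Minimum distance d = 1.

Enumerate all 2^4 = 16 messages m ∈ F_2^4.
For each, compute codeword c = mG in F_2^7, then tally its weight.
  m = 0000 → c = 0000000, weight = 0.
  m = 1000 → c = 1011001, weight = 4.
  m = 0100 → c = 0110101, weight = 4.
  m = 1100 → c = 1101100, weight = 4.
  m = 0010 → c = 0010000, weight = 1.
  m = 1010 → c = 1001001, weight = 3.
  m = 0110 → c = 0100101, weight = 3.
  m = 1110 → c = 1111100, weight = 5.
  m = 0001 → c = 0001110, weight = 3.
  m = 1001 → c = 1010111, weight = 5.
  m = 0101 → c = 0111011, weight = 5.
  m = 1101 → c = 1100010, weight = 3.
  m = 0011 → c = 0011110, weight = 4.
  m = 1011 → c = 1000111, weight = 4.
  m = 0111 → c = 0101011, weight = 4.
  m = 1111 → c = 1110010, weight = 4.
Tally weights:
  weight 0: 1 codewords.
  weight 1: 1 codewords.
  weight 3: 4 codewords.
  weight 4: 7 codewords.
  weight 5: 3 codewords.
Minimum distance d = smallest w > 0 with A_w > 0 = 1.
Sanity: Σ A_w = 16 = 2^4 = 16 ✓.


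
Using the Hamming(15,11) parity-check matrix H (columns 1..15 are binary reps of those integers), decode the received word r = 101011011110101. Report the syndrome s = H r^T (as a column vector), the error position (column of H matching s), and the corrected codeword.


s = (0, 0, 1, 1)^T, error position = 3, corrected codeword c = 100011011110101

Compute s = H r^T mod 2 one row at a time:
  s_1 = 1 + 1 + 1 + 1 + 0 + 1 + 0 + 1 = 6 ≡ 0 (mod 2).
  s_2 = 0 + 1 + 1 + 0 + 0 + 1 + 0 + 1 = 4 ≡ 0 (mod 2).
  s_3 = 0 + 1 + 1 + 0 + 1 + 1 + 0 + 1 = 5 ≡ 1 (mod 2).
  s_4 = 1 + 1 + 1 + 0 + 1 + 1 + 1 + 1 = 7 ≡ 1 (mod 2).
s = (0, 0, 1, 1)^T — this equals column 3 of H (binary 0011), so error is at position 3.
Correct: flip bit 3 of r = 101011011110101 to get c = 100011011110101.


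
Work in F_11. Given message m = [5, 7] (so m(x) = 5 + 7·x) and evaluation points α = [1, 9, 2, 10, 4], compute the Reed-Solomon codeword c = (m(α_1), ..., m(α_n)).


c = [1, 2, 8, 9, 0]

Message polynomial: m(x) = 5 + 7·x (mod 11).
For each evaluation point α_i, compute m(α_i) mod 11:
  α_1 = 1: Horner steps 7 → 1, so m(1) = 1.
  α_2 = 9: Horner steps 7 → 2, so m(9) = 2.
  α_3 = 2: Horner steps 7 → 8, so m(2) = 8.
  α_4 = 10: Horner steps 7 → 9, so m(10) = 9.
  α_5 = 4: Horner steps 7 → 0, so m(4) = 0.
Codeword c = [1, 2, 8, 9, 0] ∈ F_11^5.


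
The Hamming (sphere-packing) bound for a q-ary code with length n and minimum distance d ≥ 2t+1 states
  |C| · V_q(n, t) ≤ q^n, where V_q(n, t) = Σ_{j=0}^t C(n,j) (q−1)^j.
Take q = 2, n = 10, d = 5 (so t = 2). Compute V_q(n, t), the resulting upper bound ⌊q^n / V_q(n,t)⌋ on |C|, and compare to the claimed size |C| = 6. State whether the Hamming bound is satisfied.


V_q(n, t) = 56, q^n = 1024, Hamming bound = 18, |C| = 6 ≤ bound (satisfied).

Step 1: Compute V_q(n, t) = Σ_{j=0}^2 C(n, j) (q−1)^j.
  j = 0: C(10,0)·(1)^0 = 1·1 = 1.
  j = 1: C(10,1)·(1)^1 = 10·1 = 10.
  j = 2: C(10,2)·(1)^2 = 45·1 = 45.
  V_q(n, t) = 1 + 10 + 45 = 56.
Step 2: q^n = 2^10 = 1024.
Step 3: Hamming bound ⌊q^n / V_q(n,t)⌋ = ⌊1024/56⌋ = 18.
Step 4: Compare |C| = 6 to 18: satisfied.
The claimed |C| lies below the Hamming bound.


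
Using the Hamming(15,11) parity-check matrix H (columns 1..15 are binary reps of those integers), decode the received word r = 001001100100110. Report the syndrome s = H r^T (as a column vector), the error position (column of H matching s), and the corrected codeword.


s = (1, 0, 1, 1)^T, error position = 11, corrected codeword c = 001001100110110

Compute s = H r^T mod 2 one row at a time:
  s_1 = 0 + 0 + 1 + 0 + 0 + 1 + 1 + 0 = 3 ≡ 1 (mod 2).
  s_2 = 0 + 0 + 1 + 1 + 0 + 1 + 1 + 0 = 4 ≡ 0 (mod 2).
  s_3 = 0 + 1 + 1 + 1 + 1 + 0 + 1 + 0 = 5 ≡ 1 (mod 2).
  s_4 = 0 + 1 + 0 + 1 + 0 + 0 + 1 + 0 = 3 ≡ 1 (mod 2).
s = (1, 0, 1, 1)^T — this equals column 11 of H (binary 1011), so error is at position 11.
Correct: flip bit 11 of r = 001001100100110 to get c = 001001100110110.


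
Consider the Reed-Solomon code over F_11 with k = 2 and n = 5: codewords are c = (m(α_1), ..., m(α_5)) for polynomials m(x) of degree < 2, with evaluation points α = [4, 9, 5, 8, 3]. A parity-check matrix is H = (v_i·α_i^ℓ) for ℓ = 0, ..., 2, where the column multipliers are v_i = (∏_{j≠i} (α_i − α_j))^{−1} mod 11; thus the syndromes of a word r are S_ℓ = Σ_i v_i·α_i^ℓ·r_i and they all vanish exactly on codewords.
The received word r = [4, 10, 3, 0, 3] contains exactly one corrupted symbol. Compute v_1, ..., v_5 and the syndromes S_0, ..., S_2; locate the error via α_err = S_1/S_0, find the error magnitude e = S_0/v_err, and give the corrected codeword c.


S = (4, 1, 3), error at position 5, error magnitude e = 9, c = [4, 10, 3, 0, 5].

Step 1: column multipliers v_i = (∏_{j≠i}(α_i − α_j))^{−1} mod 11.
  i = 1 (α = 4): (4−9)(4−5)(4−8)(4−3) = (−5)·(−1)·(−4)·1 = −20 ≡ 2, so v_1 = 2^{−1} = 6 (mod 11).
  i = 2 (α = 9): (9−4)(9−5)(9−8)(9−3) = 5·4·1·6 = 120 ≡ 10, so v_2 = 10^{−1} = 10 (mod 11).
  i = 3 (α = 5): (5−4)(5−9)(5−8)(5−3) = 1·(−4)·(−3)·2 = 24 ≡ 2, so v_3 = 2^{−1} = 6 (mod 11).
  i = 4 (α = 8): (8−4)(8−9)(8−5)(8−3) = 4·(−1)·3·5 = −60 ≡ 6, so v_4 = 6^{−1} = 2 (mod 11).
  i = 5 (α = 3): (3−4)(3−9)(3−5)(3−8) = (−1)·(−6)·(−2)·(−5) = 60 ≡ 5, so v_5 = 5^{−1} = 9 (mod 11).
  v = [6, 10, 6, 2, 9].
Step 2: syndromes of r = [4, 10, 3, 0, 3] (all sums mod 11).
  S_0 = Σ v_i r_i = 6·4 + 10·10 + 6·3 + 2·0 + 9·3 = 169 ≡ 4.
  S_1 = Σ v_i α_i r_i = 6·4·4 + 10·9·10 + 6·5·3 + 2·8·0 + 9·3·3 = 1167 ≡ 1.
  α_i^2 mod 11 = [5, 4, 3, 9, 9].
  S_2 = Σ v_i α_i^2 r_i = 6·5·4 + 10·4·10 + 6·3·3 + 2·9·0 + 9·9·3 = 817 ≡ 3.
  S = (4, 1, 3) ≠ 0, so r is not a codeword (an error is present).
Step 3: locate the error. For a single error e at position i, S_ℓ = v_i·e·α_i^ℓ, so α_err = S_1/S_0.
  S_0^{−1} = 4^{−1} = 3 (mod 11), so α_err = 1·3 = 3 ≡ 3 = α_5. Error position i = 5.
  Consistency check: S_2/S_1 = 3·1 = 3 ≡ 3 = α_err ✓ (single-error assumption holds).
Step 4: error magnitude e = S_0/v_5 = S_0·∏_{j≠5}(α_5 − α_j) = 4·5 = 20 ≡ 9 (mod 11).
Step 5: correct position 5: c_5 = r_5 − e = 3 − 9 ≡ 5 (mod 11). Hence c = [4, 10, 3, 0, 5].
  Check: interpolating c through the α_i gives m(x) = 8 + 10·x (degree < 2) with m(α_i) = c_i for every i, so c is indeed a codeword.
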